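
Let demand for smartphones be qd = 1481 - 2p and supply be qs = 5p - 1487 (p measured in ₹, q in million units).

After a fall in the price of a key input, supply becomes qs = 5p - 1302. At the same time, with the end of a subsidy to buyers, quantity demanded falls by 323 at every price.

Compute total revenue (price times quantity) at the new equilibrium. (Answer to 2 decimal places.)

159950.20

Solve the original market: 1481 - 2p = 5p - 1487, hence p = 424 and q = 633.
After the shift, demand is qd = 1158 - 2p and supply is qs = 5p - 1302.
Clearing the new market: 1158 - 2p = 5p - 1302, so p = 2460/7 ≈ 351.4286 and q = 3186/7 ≈ 455.1429.
New expenditure = 351.4286 × 455.1429 = 159950.20.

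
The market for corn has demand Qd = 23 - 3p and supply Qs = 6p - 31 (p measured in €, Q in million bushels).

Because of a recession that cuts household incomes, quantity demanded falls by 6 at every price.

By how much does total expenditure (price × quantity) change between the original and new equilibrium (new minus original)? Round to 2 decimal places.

-24.67

Before the shock: 23 - 3p = 6p - 31 ⇒ 54 = 9p ⇒ p = 6, Q = 5.
After the shift, demand is Qd = 17 - 3p and supply is Qs = 6p - 31.
Clearing the new market: 17 - 3p = 6p - 31, so p = 16/3 ≈ 5.3333 and Q = 1.
Expenditure moves from 6×5 = 30 to 5.3333×1 = 5.3333; change = -24.67.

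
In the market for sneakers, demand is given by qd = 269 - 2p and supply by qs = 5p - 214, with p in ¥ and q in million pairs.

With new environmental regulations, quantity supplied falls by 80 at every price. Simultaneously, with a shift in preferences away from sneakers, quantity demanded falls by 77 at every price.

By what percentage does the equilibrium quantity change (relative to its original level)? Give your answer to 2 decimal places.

Original equilibrium: 269 - 2p = 5p - 214 gives 483 = 7p, so p = 69 and q = 131.
The new curves are qd = 192 - 2p (demand) and qs = 5p - 294 (supply).
New equilibrium: 192 - 2p = 5p - 294 ⇒ 486 = 7p ⇒ p = 486/7 ≈ 69.4286, q = 372/7 ≈ 53.1429.
%Δq = (53.1429 − 131) / 131 × 100 = -59.43%.

-59.43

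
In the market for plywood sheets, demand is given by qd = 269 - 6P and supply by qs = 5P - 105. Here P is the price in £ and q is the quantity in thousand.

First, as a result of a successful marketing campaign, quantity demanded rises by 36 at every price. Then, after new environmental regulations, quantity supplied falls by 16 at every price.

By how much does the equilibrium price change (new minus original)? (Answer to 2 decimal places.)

+4.73

Solve the original market: 269 - 6P = 5P - 105, hence P = 34 and q = 65.
With the change applied: demand qd = 305 - 6P, supply qs = 5P - 121.
Setting them equal: 305 - 6P = 5P - 121 → 426 = 11P, so P = 426/11 ≈ 38.7273 and q = 799/11 ≈ 72.6364.
ΔP = 38.7273 − 34 = +4.73.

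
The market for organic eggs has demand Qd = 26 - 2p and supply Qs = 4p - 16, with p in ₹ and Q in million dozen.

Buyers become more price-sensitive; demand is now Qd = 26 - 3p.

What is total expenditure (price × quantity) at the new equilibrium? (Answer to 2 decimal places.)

Before the shock: 26 - 2p = 4p - 16 ⇒ 42 = 6p ⇒ p = 7, Q = 12.
The new curves are Qd = 26 - 3p (demand) and Qs = 4p - 16 (supply).
Setting them equal: 26 - 3p = 4p - 16 → 42 = 7p, so p = 6 and Q = 8.
New expenditure = 6 × 8 = 48.00.

48.00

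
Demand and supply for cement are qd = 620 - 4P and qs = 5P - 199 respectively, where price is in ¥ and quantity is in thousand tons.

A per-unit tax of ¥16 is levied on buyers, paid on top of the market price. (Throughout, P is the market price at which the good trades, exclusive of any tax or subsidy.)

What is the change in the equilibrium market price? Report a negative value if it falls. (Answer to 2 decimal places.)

Before the shock: 620 - 4P = 5P - 199 ⇒ 819 = 9P ⇒ P = 91, q = 256.
Since buyers pay the price plus the tax, the effective demand curve becomes qd = 556 - 4P.
Clearing the new market: 556 - 4P = 5P - 199, so P = 755/9 ≈ 83.8889 and q = 1984/9 ≈ 220.4444.
ΔP = 83.8889 − 91 = -7.11.

-7.11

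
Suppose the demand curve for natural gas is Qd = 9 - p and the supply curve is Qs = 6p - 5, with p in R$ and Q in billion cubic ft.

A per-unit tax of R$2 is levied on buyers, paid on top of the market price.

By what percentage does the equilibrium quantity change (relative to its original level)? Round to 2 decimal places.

-24.49

Original equilibrium: 9 - p = 6p - 5 gives 14 = 7p, so p = 2 and Q = 7.
Since buyers pay the price plus the tax, the effective demand curve becomes Qd = 7 - p.
New equilibrium: 7 - p = 6p - 5 ⇒ 12 = 7p ⇒ p = 12/7 ≈ 1.7143, Q = 37/7 ≈ 5.2857.
%ΔQ = (5.2857 − 7) / 7 × 100 = -24.49%.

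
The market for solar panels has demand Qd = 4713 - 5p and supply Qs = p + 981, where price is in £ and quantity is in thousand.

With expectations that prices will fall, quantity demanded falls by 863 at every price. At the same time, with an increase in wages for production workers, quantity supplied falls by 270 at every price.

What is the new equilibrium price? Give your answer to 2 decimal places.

523.17

Solve the original market: 4713 - 5p = p + 981, hence p = 622 and Q = 1603.
With the change applied: demand Qd = 3850 - 5p, supply Qs = p + 711.
Clearing the new market: 3850 - 5p = p + 711, so p = 3139/6 ≈ 523.1667 and Q = 7405/6 ≈ 1234.1667.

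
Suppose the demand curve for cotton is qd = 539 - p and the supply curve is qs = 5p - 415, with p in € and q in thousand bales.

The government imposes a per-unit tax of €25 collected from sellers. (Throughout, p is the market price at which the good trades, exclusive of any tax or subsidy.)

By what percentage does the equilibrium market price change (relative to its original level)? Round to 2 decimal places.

+13.10

Original equilibrium: 539 - p = 5p - 415 gives 954 = 6p, so p = 159 and q = 380.
Since sellers keep the price net of the tax, the effective supply curve becomes qs = 5p - 540.
Setting them equal: 539 - p = 5p - 540 → 1079 = 6p, so p = 1079/6 ≈ 179.8333 and q = 2155/6 ≈ 359.1667.
%Δp = (179.8333 − 159) / 159 × 100 = +13.10%.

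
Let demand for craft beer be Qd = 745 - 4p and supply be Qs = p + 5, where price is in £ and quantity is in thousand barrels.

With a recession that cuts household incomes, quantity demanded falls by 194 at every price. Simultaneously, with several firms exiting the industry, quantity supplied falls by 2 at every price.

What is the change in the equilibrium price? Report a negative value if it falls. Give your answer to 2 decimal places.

-38.40

Initially, 745 - 4p = p + 5, so 740 = 5p and p = 148, Q = 153.
With the change applied: demand Qd = 551 - 4p, supply Qs = p + 3.
Setting them equal: 551 - 4p = p + 3 → 548 = 5p, so p = 109.6 and Q = 112.6.
Δp = 109.6 − 148 = -38.40.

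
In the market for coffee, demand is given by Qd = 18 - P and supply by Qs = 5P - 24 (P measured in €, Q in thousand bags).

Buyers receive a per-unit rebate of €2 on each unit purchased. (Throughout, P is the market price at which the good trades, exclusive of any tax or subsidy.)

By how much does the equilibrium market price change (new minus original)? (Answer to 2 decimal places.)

+0.33

Initially, 18 - P = 5P - 24, so 42 = 6P and P = 7, Q = 11.
Since buyers' out-of-pocket price is the market price minus the rebate, the effective demand curve becomes Qd = 20 - P.
New equilibrium: 20 - P = 5P - 24 ⇒ 44 = 6P ⇒ P = 22/3 ≈ 7.3333, Q = 38/3 ≈ 12.6667.
ΔP = 7.3333 − 7 = +0.33.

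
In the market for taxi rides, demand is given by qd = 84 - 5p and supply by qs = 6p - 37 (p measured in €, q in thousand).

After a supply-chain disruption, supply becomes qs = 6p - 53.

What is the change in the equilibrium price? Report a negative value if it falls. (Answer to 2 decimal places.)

Solve the original market: 84 - 5p = 6p - 37, hence p = 11 and q = 29.
The shock moves the curves to qd = 84 - 5p and qs = 6p - 53.
Equate the new curves: 84 - 5p = 6p - 53, giving 137 = 11p, p = 137/11 ≈ 12.4545, q = 239/11 ≈ 21.7273.
Δp = 12.4545 − 11 = +1.45.

+1.45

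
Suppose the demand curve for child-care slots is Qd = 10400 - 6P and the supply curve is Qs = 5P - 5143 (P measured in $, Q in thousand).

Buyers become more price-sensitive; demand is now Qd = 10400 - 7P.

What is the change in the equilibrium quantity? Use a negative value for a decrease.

-588.75

Original equilibrium: 10400 - 6P = 5P - 5143 gives 15543 = 11P, so P = 1413 and Q = 1922.
After the shift, demand is Qd = 10400 - 7P and supply is Qs = 5P - 5143.
Clearing the new market: 10400 - 7P = 5P - 5143, so P = 1295.25 and Q = 1333.25.
ΔQ = 1333.25 − 1922 = -588.75.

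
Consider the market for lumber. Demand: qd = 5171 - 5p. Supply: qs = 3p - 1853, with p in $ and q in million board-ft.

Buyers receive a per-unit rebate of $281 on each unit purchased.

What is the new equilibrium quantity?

1307.875

Initially, 5171 - 5p = 3p - 1853, so 7024 = 8p and p = 878, q = 781.
Since buyers' out-of-pocket price is the market price minus the rebate, the effective demand curve becomes qd = 6576 - 5p.
Setting them equal: 6576 - 5p = 3p - 1853 → 8429 = 8p, so p = 1053.625 and q = 1307.875.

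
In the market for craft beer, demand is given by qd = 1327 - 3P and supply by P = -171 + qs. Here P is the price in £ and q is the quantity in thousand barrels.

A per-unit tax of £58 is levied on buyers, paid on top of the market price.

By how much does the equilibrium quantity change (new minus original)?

-43.5

Before the shock: 1327 - 3P = P + 171 ⇒ 1156 = 4P ⇒ P = 289, q = 460.
Since buyers pay the price plus the tax, the effective demand curve becomes qd = 1153 - 3P.
Clearing the new market: 1153 - 3P = P + 171, so P = 245.5 and q = 416.5.
Δq = 416.5 − 460 = -43.5.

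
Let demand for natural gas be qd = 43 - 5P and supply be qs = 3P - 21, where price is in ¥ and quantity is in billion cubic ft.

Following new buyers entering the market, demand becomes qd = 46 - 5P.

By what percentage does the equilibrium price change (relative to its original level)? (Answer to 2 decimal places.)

Original equilibrium: 43 - 5P = 3P - 21 gives 64 = 8P, so P = 8 and q = 3.
With the change applied: demand qd = 46 - 5P, supply qs = 3P - 21.
Equate the new curves: 46 - 5P = 3P - 21, giving 67 = 8P, P = 8.375, q = 4.125.
%ΔP = (8.375 − 8) / 8 × 100 = +4.69%.

+4.69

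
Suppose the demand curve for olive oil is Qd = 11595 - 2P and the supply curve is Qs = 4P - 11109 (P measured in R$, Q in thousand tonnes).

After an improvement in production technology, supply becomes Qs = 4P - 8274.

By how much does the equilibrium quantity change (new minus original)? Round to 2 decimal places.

Initially, 11595 - 2P = 4P - 11109, so 22704 = 6P and P = 3784, Q = 4027.
The shock moves the curves to Qd = 11595 - 2P and Qs = 4P - 8274.
New equilibrium: 11595 - 2P = 4P - 8274 ⇒ 19869 = 6P ⇒ P = 3311.5, Q = 4972.
ΔQ = 4972 − 4027 = +945.00.

+945.00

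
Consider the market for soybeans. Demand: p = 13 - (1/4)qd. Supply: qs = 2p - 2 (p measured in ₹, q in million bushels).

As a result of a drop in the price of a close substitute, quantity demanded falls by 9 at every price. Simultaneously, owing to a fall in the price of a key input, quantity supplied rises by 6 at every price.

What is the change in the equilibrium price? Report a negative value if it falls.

-2.5

Initially, 52 - 4p = 2p - 2, so 54 = 6p and p = 9, q = 16.
After the shift, demand is qd = 43 - 4p and supply is qs = 2p + 4.
Setting them equal: 43 - 4p = 2p + 4 → 39 = 6p, so p = 6.5 and q = 17.
Δp = 6.5 − 9 = -2.5.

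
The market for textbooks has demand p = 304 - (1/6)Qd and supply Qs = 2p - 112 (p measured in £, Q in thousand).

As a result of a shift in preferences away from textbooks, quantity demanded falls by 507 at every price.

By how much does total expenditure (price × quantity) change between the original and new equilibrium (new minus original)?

-46216.21875

Solve the original market: 1824 - 6p = 2p - 112, hence p = 242 and Q = 372.
The shock moves the curves to Qd = 1317 - 6p and Qs = 2p - 112.
Clearing the new market: 1317 - 6p = 2p - 112, so p = 178.625 and Q = 245.25.
Expenditure moves from 242×372 = 90024 to 178.625×245.25 = 43807.78125; change = -46216.21875.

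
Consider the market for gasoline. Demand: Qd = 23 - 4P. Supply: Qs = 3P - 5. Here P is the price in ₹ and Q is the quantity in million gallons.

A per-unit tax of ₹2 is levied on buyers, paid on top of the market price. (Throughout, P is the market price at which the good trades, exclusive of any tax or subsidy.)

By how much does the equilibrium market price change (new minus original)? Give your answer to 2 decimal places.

-1.14

Original equilibrium: 23 - 4P = 3P - 5 gives 28 = 7P, so P = 4 and Q = 7.
Since buyers pay the price plus the tax, the effective demand curve becomes Qd = 15 - 4P.
Clearing the new market: 15 - 4P = 3P - 5, so P = 20/7 ≈ 2.8571 and Q = 25/7 ≈ 3.5714.
ΔP = 2.8571 − 4 = -1.14.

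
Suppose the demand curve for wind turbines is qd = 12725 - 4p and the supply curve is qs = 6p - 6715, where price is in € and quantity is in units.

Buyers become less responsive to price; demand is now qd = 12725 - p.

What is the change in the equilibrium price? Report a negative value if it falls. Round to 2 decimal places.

+833.14

Original equilibrium: 12725 - 4p = 6p - 6715 gives 19440 = 10p, so p = 1944 and q = 4949.
The new curves are qd = 12725 - p (demand) and qs = 6p - 6715 (supply).
Setting them equal: 12725 - p = 6p - 6715 → 19440 = 7p, so p = 19440/7 ≈ 2777.1429 and q = 69635/7 ≈ 9947.8571.
Δp = 2777.1429 − 1944 = +833.14.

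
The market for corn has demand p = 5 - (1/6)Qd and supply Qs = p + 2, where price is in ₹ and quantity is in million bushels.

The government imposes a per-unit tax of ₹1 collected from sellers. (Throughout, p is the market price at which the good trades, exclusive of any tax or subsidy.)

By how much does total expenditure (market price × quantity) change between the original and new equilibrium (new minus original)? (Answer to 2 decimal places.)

-2.69

Initially, 30 - 6p = p + 2, so 28 = 7p and p = 4, Q = 6.
Since sellers keep the price net of the tax, the effective supply curve becomes Qs = p + 1.
Equate the new curves: 30 - 6p = p + 1, giving 29 = 7p, p = 29/7 ≈ 4.1429, Q = 36/7 ≈ 5.1429.
Expenditure moves from 4×6 = 24 to 4.1429×5.1429 = 21.3061; change = -2.69.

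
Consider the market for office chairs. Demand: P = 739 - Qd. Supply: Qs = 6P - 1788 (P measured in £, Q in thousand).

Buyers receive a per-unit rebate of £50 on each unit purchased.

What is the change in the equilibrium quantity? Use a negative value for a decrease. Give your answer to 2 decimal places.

+42.86

Initially, 739 - P = 6P - 1788, so 2527 = 7P and P = 361, Q = 378.
Since buyers' out-of-pocket price is the market price minus the rebate, the effective demand curve becomes Qd = 789 - P.
Clearing the new market: 789 - P = 6P - 1788, so P = 2577/7 ≈ 368.1429 and Q = 2946/7 ≈ 420.8571.
ΔQ = 420.8571 − 378 = +42.86.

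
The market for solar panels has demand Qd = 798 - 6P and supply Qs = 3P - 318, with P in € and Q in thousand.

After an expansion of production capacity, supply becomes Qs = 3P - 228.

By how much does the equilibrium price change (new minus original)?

-10

Original equilibrium: 798 - 6P = 3P - 318 gives 1116 = 9P, so P = 124 and Q = 54.
After the shift, demand is Qd = 798 - 6P and supply is Qs = 3P - 228.
Setting them equal: 798 - 6P = 3P - 228 → 1026 = 9P, so P = 114 and Q = 114.
ΔP = 114 − 124 = -10.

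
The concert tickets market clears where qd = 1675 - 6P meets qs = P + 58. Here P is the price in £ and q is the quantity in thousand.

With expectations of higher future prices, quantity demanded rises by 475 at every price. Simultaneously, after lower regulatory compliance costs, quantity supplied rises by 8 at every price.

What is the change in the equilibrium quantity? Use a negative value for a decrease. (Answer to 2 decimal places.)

Solve the original market: 1675 - 6P = P + 58, hence P = 231 and q = 289.
After the shift, demand is qd = 2150 - 6P and supply is qs = P + 66.
Equate the new curves: 2150 - 6P = P + 66, giving 2084 = 7P, P = 2084/7 ≈ 297.7143, q = 2546/7 ≈ 363.7143.
Δq = 363.7143 − 289 = +74.71.

+74.71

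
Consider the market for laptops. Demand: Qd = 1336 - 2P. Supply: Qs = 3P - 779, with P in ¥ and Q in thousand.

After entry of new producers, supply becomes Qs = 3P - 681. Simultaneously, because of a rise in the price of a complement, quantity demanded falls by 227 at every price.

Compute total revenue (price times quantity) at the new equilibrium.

140694

Before the shock: 1336 - 2P = 3P - 779 ⇒ 2115 = 5P ⇒ P = 423, Q = 490.
With the change applied: demand Qd = 1109 - 2P, supply Qs = 3P - 681.
Clearing the new market: 1109 - 2P = 3P - 681, so P = 358 and Q = 393.
New expenditure = 358 × 393 = 140694.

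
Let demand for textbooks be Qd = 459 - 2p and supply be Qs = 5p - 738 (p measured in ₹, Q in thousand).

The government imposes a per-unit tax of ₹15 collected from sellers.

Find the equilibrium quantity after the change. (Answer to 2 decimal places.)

95.57

Solve the original market: 459 - 2p = 5p - 738, hence p = 171 and Q = 117.
Since sellers keep the price net of the tax, the effective supply curve becomes Qs = 5p - 813.
Setting them equal: 459 - 2p = 5p - 813 → 1272 = 7p, so p = 1272/7 ≈ 181.7143 and Q = 669/7 ≈ 95.5714.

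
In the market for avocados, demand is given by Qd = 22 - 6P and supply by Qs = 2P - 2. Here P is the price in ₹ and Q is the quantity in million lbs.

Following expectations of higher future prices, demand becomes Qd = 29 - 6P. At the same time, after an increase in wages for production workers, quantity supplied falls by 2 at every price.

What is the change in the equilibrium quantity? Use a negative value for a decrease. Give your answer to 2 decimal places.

Before the shock: 22 - 6P = 2P - 2 ⇒ 24 = 8P ⇒ P = 3, Q = 4.
The shock moves the curves to Qd = 29 - 6P and Qs = 2P - 4.
New equilibrium: 29 - 6P = 2P - 4 ⇒ 33 = 8P ⇒ P = 4.125, Q = 4.25.
ΔQ = 4.25 − 4 = +0.25.

+0.25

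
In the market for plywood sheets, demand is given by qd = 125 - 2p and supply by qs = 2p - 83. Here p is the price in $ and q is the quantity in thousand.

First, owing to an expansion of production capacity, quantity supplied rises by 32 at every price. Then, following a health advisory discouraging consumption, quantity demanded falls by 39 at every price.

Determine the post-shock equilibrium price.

Initially, 125 - 2p = 2p - 83, so 208 = 4p and p = 52, q = 21.
After the shift, demand is qd = 86 - 2p and supply is qs = 2p - 51.
Equate the new curves: 86 - 2p = 2p - 51, giving 137 = 4p, p = 34.25, q = 17.5.

34.25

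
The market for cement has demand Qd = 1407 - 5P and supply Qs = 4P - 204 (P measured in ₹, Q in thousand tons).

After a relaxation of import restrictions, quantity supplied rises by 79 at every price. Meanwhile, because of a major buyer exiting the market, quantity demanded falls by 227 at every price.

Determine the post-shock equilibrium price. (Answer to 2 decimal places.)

145.00

Solve the original market: 1407 - 5P = 4P - 204, hence P = 179 and Q = 512.
The shock moves the curves to Qd = 1180 - 5P and Qs = 4P - 125.
Equate the new curves: 1180 - 5P = 4P - 125, giving 1305 = 9P, P = 145, Q = 455.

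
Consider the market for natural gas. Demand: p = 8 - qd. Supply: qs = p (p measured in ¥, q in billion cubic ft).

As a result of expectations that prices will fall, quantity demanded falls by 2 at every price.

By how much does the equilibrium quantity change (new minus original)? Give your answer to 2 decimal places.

Initially, 8 - p = p, so 8 = 2p and p = 4, q = 4.
The shock moves the curves to qd = 6 - p and qs = p.
New equilibrium: 6 - p = p ⇒ 6 = 2p ⇒ p = 3, q = 3.
Δq = 3 − 4 = -1.00.

-1.00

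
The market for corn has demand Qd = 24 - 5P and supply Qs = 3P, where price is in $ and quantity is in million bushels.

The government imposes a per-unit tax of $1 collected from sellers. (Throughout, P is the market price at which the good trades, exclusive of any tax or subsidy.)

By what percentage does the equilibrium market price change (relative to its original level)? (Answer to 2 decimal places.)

Initially, 24 - 5P = 3P, so 24 = 8P and P = 3, Q = 9.
Since sellers keep the price net of the tax, the effective supply curve becomes Qs = 3P - 3.
Setting them equal: 24 - 5P = 3P - 3 → 27 = 8P, so P = 3.375 and Q = 7.125.
%ΔP = (3.375 − 3) / 3 × 100 = +12.50%.

+12.50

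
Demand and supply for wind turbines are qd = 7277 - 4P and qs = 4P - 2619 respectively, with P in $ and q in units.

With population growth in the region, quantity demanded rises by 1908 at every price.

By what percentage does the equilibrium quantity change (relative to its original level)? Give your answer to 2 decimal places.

Solve the original market: 7277 - 4P = 4P - 2619, hence P = 1237 and q = 2329.
The new curves are qd = 9185 - 4P (demand) and qs = 4P - 2619 (supply).
New equilibrium: 9185 - 4P = 4P - 2619 ⇒ 11804 = 8P ⇒ P = 1475.5, q = 3283.
%Δq = (3283 − 2329) / 2329 × 100 = +40.96%.

+40.96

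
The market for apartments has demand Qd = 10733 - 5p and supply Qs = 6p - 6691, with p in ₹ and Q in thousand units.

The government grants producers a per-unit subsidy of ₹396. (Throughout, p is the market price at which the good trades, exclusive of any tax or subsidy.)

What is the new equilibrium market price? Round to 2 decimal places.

1368.00

Original equilibrium: 10733 - 5p = 6p - 6691 gives 17424 = 11p, so p = 1584 and Q = 2813.
Since sellers receive the price plus the subsidy, the effective supply curve becomes Qs = 6p - 4315.
New equilibrium: 10733 - 5p = 6p - 4315 ⇒ 15048 = 11p ⇒ p = 1368, Q = 3893.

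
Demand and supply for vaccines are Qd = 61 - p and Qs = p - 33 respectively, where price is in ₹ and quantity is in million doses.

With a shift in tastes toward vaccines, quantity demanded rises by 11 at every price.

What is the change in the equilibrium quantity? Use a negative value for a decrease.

+5.5

Initially, 61 - p = p - 33, so 94 = 2p and p = 47, Q = 14.
The new curves are Qd = 72 - p (demand) and Qs = p - 33 (supply).
Equate the new curves: 72 - p = p - 33, giving 105 = 2p, p = 52.5, Q = 19.5.
ΔQ = 19.5 − 14 = +5.5.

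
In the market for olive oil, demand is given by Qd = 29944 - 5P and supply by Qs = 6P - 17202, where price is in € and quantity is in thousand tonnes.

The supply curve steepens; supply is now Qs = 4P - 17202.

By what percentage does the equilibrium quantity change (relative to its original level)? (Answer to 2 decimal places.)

-55.93

Solve the original market: 29944 - 5P = 6P - 17202, hence P = 4286 and Q = 8514.
After the shift, demand is Qd = 29944 - 5P and supply is Qs = 4P - 17202.
Equate the new curves: 29944 - 5P = 4P - 17202, giving 47146 = 9P, P = 47146/9 ≈ 5238.4444, Q = 33766/9 ≈ 3751.7778.
%ΔQ = (3751.7778 − 8514) / 8514 × 100 = -55.93%.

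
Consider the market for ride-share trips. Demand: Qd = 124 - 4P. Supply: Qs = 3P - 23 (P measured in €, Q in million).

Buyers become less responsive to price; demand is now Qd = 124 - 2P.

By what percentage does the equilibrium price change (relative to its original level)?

Before the shock: 124 - 4P = 3P - 23 ⇒ 147 = 7P ⇒ P = 21, Q = 40.
The new curves are Qd = 124 - 2P (demand) and Qs = 3P - 23 (supply).
Clearing the new market: 124 - 2P = 3P - 23, so P = 29.4 and Q = 65.2.
%ΔP = (29.4 − 21) / 21 × 100 = +40%.

+40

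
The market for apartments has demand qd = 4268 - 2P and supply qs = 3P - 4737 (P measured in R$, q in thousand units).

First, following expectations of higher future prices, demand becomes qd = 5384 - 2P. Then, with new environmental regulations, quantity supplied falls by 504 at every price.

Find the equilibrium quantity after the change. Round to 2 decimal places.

1134.00

Before the shock: 4268 - 2P = 3P - 4737 ⇒ 9005 = 5P ⇒ P = 1801, q = 666.
The shock moves the curves to qd = 5384 - 2P and qs = 3P - 5241.
Clearing the new market: 5384 - 2P = 3P - 5241, so P = 2125 and q = 1134.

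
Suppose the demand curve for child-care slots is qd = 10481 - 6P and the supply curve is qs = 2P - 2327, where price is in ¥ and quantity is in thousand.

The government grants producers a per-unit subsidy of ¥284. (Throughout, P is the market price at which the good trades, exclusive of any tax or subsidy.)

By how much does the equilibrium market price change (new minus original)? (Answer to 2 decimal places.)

Solve the original market: 10481 - 6P = 2P - 2327, hence P = 1601 and q = 875.
Since sellers receive the price plus the subsidy, the effective supply curve becomes qs = 2P - 1759.
Clearing the new market: 10481 - 6P = 2P - 1759, so P = 1530 and q = 1301.
ΔP = 1530 − 1601 = -71.00.

-71.00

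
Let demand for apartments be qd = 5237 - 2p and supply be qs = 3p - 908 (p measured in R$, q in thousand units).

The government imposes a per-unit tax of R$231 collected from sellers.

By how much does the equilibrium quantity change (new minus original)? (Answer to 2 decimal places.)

Initially, 5237 - 2p = 3p - 908, so 6145 = 5p and p = 1229, q = 2779.
Since sellers keep the price net of the tax, the effective supply curve becomes qs = 3p - 1601.
New equilibrium: 5237 - 2p = 3p - 1601 ⇒ 6838 = 5p ⇒ p = 1367.6, q = 2501.8.
Δq = 2501.8 − 2779 = -277.20.

-277.20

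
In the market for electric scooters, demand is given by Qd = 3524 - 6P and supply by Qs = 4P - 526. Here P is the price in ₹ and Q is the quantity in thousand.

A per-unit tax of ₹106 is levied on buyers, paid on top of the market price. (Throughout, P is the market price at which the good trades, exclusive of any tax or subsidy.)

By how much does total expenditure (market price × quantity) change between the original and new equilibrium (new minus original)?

Before the shock: 3524 - 6P = 4P - 526 ⇒ 4050 = 10P ⇒ P = 405, Q = 1094.
Since buyers pay the price plus the tax, the effective demand curve becomes Qd = 2888 - 6P.
Setting them equal: 2888 - 6P = 4P - 526 → 3414 = 10P, so P = 341.4 and Q = 839.6.
Expenditure moves from 405×1094 = 443070 to 341.4×839.6 = 286639.44; change = -156430.56.

-156430.56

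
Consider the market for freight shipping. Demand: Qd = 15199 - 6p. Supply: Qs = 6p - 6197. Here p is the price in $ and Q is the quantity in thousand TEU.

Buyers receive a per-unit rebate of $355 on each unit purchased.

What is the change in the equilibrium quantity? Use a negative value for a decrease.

Solve the original market: 15199 - 6p = 6p - 6197, hence p = 1783 and Q = 4501.
Since buyers' out-of-pocket price is the market price minus the rebate, the effective demand curve becomes Qd = 17329 - 6p.
Setting them equal: 17329 - 6p = 6p - 6197 → 23526 = 12p, so p = 1960.5 and Q = 5566.
ΔQ = 5566 − 4501 = +1065.

+1065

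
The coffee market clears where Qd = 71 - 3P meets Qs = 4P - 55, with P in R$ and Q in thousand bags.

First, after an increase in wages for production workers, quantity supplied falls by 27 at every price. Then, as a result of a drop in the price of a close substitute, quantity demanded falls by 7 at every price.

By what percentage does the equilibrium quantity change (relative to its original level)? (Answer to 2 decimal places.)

Solve the original market: 71 - 3P = 4P - 55, hence P = 18 and Q = 17.
The shock moves the curves to Qd = 64 - 3P and Qs = 4P - 82.
Clearing the new market: 64 - 3P = 4P - 82, so P = 146/7 ≈ 20.8571 and Q = 10/7 ≈ 1.4286.
%ΔQ = (1.4286 − 17) / 17 × 100 = -91.60%.

-91.60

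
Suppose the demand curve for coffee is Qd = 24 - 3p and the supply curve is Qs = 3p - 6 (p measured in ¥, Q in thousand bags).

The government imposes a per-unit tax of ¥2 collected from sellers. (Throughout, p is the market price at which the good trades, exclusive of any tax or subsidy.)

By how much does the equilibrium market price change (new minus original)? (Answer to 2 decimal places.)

+1.00

Before the shock: 24 - 3p = 3p - 6 ⇒ 30 = 6p ⇒ p = 5, Q = 9.
Since sellers keep the price net of the tax, the effective supply curve becomes Qs = 3p - 12.
New equilibrium: 24 - 3p = 3p - 12 ⇒ 36 = 6p ⇒ p = 6, Q = 6.
Δp = 6 − 5 = +1.00.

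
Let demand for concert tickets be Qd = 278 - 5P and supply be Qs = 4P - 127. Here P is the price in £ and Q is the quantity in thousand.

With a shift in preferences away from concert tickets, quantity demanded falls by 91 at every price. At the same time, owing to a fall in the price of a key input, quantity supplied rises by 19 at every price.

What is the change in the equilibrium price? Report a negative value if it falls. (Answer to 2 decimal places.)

-12.22

Initially, 278 - 5P = 4P - 127, so 405 = 9P and P = 45, Q = 53.
After the shift, demand is Qd = 187 - 5P and supply is Qs = 4P - 108.
New equilibrium: 187 - 5P = 4P - 108 ⇒ 295 = 9P ⇒ P = 295/9 ≈ 32.7778, Q = 208/9 ≈ 23.1111.
ΔP = 32.7778 − 45 = -12.22.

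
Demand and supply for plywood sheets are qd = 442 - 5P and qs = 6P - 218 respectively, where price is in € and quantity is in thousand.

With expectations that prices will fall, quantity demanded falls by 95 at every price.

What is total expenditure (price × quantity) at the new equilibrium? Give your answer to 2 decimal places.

4632.07

Original equilibrium: 442 - 5P = 6P - 218 gives 660 = 11P, so P = 60 and q = 142.
After the shift, demand is qd = 347 - 5P and supply is qs = 6P - 218.
Setting them equal: 347 - 5P = 6P - 218 → 565 = 11P, so P = 565/11 ≈ 51.3636 and q = 992/11 ≈ 90.1818.
New expenditure = 51.3636 × 90.1818 = 4632.07.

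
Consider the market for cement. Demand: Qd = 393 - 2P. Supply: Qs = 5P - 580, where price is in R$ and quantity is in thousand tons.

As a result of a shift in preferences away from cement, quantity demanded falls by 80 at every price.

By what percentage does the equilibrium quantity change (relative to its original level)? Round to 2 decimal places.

Original equilibrium: 393 - 2P = 5P - 580 gives 973 = 7P, so P = 139 and Q = 115.
The new curves are Qd = 313 - 2P (demand) and Qs = 5P - 580 (supply).
New equilibrium: 313 - 2P = 5P - 580 ⇒ 893 = 7P ⇒ P = 893/7 ≈ 127.5714, Q = 405/7 ≈ 57.8571.
%ΔQ = (57.8571 − 115) / 115 × 100 = -49.69%.

-49.69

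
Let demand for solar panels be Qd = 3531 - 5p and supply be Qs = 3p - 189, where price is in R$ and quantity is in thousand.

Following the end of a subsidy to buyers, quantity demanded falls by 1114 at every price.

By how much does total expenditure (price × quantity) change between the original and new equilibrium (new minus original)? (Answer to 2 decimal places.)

Original equilibrium: 3531 - 5p = 3p - 189 gives 3720 = 8p, so p = 465 and Q = 1206.
The shock moves the curves to Qd = 2417 - 5p and Qs = 3p - 189.
Equate the new curves: 2417 - 5p = 3p - 189, giving 2606 = 8p, p = 325.75, Q = 788.25.
Expenditure moves from 465×1206 = 560790 to 325.75×788.25 = 256772.4375; change = -304017.56.

-304017.56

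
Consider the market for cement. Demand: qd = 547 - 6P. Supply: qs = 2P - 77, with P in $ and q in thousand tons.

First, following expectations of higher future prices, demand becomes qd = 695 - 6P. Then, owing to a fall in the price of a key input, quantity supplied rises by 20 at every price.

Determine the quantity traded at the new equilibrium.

131

Solve the original market: 547 - 6P = 2P - 77, hence P = 78 and q = 79.
After the shift, demand is qd = 695 - 6P and supply is qs = 2P - 57.
Setting them equal: 695 - 6P = 2P - 57 → 752 = 8P, so P = 94 and q = 131.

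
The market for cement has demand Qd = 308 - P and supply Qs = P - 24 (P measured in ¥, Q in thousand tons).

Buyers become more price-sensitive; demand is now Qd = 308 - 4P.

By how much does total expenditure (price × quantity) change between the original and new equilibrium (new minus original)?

-20756.64

Initially, 308 - P = P - 24, so 332 = 2P and P = 166, Q = 142.
The new curves are Qd = 308 - 4P (demand) and Qs = P - 24 (supply).
Equate the new curves: 308 - 4P = P - 24, giving 332 = 5P, P = 66.4, Q = 42.4.
Expenditure moves from 166×142 = 23572 to 66.4×42.4 = 2815.36; change = -20756.64.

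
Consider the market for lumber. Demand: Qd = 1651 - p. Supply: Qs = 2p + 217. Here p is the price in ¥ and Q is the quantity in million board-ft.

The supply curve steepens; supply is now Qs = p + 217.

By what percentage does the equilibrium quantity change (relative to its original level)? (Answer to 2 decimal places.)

-20.38

Before the shock: 1651 - p = 2p + 217 ⇒ 1434 = 3p ⇒ p = 478, Q = 1173.
The new curves are Qd = 1651 - p (demand) and Qs = p + 217 (supply).
Clearing the new market: 1651 - p = p + 217, so p = 717 and Q = 934.
%ΔQ = (934 − 1173) / 1173 × 100 = -20.38%.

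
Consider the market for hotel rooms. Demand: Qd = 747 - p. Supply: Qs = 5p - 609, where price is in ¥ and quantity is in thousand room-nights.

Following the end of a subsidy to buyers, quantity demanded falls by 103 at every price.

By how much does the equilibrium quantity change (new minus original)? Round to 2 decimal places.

-85.83

Original equilibrium: 747 - p = 5p - 609 gives 1356 = 6p, so p = 226 and Q = 521.
With the change applied: demand Qd = 644 - p, supply Qs = 5p - 609.
Setting them equal: 644 - p = 5p - 609 → 1253 = 6p, so p = 1253/6 ≈ 208.8333 and Q = 2611/6 ≈ 435.1667.
ΔQ = 435.1667 − 521 = -85.83.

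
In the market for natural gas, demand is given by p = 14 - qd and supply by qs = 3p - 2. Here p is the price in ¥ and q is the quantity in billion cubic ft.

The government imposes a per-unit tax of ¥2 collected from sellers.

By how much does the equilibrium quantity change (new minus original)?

-1.5

Before the shock: 14 - p = 3p - 2 ⇒ 16 = 4p ⇒ p = 4, q = 10.
Since sellers keep the price net of the tax, the effective supply curve becomes qs = 3p - 8.
Clearing the new market: 14 - p = 3p - 8, so p = 5.5 and q = 8.5.
Δq = 8.5 − 10 = -1.5.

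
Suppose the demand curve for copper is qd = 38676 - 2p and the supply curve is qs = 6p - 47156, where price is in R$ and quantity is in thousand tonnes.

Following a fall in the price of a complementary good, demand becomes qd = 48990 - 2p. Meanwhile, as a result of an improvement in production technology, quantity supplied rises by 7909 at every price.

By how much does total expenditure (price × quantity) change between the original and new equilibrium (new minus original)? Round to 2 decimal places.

Before the shock: 38676 - 2p = 6p - 47156 ⇒ 85832 = 8p ⇒ p = 10729, q = 17218.
The shock moves the curves to qd = 48990 - 2p and qs = 6p - 39247.
New equilibrium: 48990 - 2p = 6p - 39247 ⇒ 88237 = 8p ⇒ p = 11029.625, q = 26930.75.
Expenditure moves from 10729×17218 = 184731922 to 11029.625×26930.75 = 297036073.46875; change = +112304151.47.

+112304151.47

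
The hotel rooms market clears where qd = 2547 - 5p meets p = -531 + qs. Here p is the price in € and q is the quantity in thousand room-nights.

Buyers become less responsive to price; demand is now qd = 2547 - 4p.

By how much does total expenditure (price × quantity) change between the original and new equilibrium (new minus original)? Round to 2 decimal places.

Before the shock: 2547 - 5p = p + 531 ⇒ 2016 = 6p ⇒ p = 336, q = 867.
After the shift, demand is qd = 2547 - 4p and supply is qs = p + 531.
Setting them equal: 2547 - 4p = p + 531 → 2016 = 5p, so p = 403.2 and q = 934.2.
Expenditure moves from 336×867 = 291312 to 403.2×934.2 = 376669.44; change = +85357.44.

+85357.44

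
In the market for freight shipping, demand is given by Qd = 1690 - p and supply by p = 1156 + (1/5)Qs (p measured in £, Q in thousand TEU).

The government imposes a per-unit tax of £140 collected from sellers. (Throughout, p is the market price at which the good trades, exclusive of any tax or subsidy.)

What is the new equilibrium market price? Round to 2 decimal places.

Original equilibrium: 1690 - p = 5p - 5780 gives 7470 = 6p, so p = 1245 and Q = 445.
Since sellers keep the price net of the tax, the effective supply curve becomes Qs = 5p - 6480.
Clearing the new market: 1690 - p = 5p - 6480, so p = 4085/3 ≈ 1361.6667 and Q = 985/3 ≈ 328.3333.

1361.67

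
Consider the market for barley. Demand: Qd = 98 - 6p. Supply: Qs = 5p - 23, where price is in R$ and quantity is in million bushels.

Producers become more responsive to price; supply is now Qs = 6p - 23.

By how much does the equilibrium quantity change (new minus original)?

Solve the original market: 98 - 6p = 5p - 23, hence p = 11 and Q = 32.
The new curves are Qd = 98 - 6p (demand) and Qs = 6p - 23 (supply).
Setting them equal: 98 - 6p = 6p - 23 → 121 = 12p, so p = 121/12 ≈ 10.0833 and Q = 37.5.
ΔQ = 37.5 − 32 = +5.5.

+5.5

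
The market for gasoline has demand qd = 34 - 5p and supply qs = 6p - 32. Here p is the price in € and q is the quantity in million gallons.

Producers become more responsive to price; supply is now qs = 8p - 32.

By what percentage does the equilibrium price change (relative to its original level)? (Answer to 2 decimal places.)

-15.38

Original equilibrium: 34 - 5p = 6p - 32 gives 66 = 11p, so p = 6 and q = 4.
The new curves are qd = 34 - 5p (demand) and qs = 8p - 32 (supply).
Clearing the new market: 34 - 5p = 8p - 32, so p = 66/13 ≈ 5.0769 and q = 112/13 ≈ 8.6154.
%Δp = (5.0769 − 6) / 6 × 100 = -15.38%.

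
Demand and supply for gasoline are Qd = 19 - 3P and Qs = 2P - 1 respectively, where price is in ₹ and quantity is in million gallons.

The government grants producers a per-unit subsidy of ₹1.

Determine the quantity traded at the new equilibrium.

Before the shock: 19 - 3P = 2P - 1 ⇒ 20 = 5P ⇒ P = 4, Q = 7.
Since sellers receive the price plus the subsidy, the effective supply curve becomes Qs = 2P + 1.
Setting them equal: 19 - 3P = 2P + 1 → 18 = 5P, so P = 3.6 and Q = 8.2.

8.2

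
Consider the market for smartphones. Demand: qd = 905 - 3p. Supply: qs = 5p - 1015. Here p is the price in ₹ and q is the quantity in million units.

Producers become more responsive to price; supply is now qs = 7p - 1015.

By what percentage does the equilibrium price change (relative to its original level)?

Solve the original market: 905 - 3p = 5p - 1015, hence p = 240 and q = 185.
The shock moves the curves to qd = 905 - 3p and qs = 7p - 1015.
Setting them equal: 905 - 3p = 7p - 1015 → 1920 = 10p, so p = 192 and q = 329.
%Δp = (192 − 240) / 240 × 100 = -20%.

-20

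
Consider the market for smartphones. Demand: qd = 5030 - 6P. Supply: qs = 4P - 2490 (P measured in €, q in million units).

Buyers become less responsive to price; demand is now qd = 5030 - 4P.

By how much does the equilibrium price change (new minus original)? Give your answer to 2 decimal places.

Solve the original market: 5030 - 6P = 4P - 2490, hence P = 752 and q = 518.
After the shift, demand is qd = 5030 - 4P and supply is qs = 4P - 2490.
Setting them equal: 5030 - 4P = 4P - 2490 → 7520 = 8P, so P = 940 and q = 1270.
ΔP = 940 − 752 = +188.00.

+188.00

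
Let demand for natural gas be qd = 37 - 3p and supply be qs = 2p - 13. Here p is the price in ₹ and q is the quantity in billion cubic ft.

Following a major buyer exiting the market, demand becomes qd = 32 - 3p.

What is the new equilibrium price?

Original equilibrium: 37 - 3p = 2p - 13 gives 50 = 5p, so p = 10 and q = 7.
After the shift, demand is qd = 32 - 3p and supply is qs = 2p - 13.
New equilibrium: 32 - 3p = 2p - 13 ⇒ 45 = 5p ⇒ p = 9, q = 5.

9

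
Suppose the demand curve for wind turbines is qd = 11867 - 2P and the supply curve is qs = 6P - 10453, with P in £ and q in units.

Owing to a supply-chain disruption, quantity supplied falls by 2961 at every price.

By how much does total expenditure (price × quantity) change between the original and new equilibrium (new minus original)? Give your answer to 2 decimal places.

-12306.66

Solve the original market: 11867 - 2P = 6P - 10453, hence P = 2790 and q = 6287.
With the change applied: demand qd = 11867 - 2P, supply qs = 6P - 13414.
Equate the new curves: 11867 - 2P = 6P - 13414, giving 25281 = 8P, P = 3160.125, q = 5546.75.
Expenditure moves from 2790×6287 = 17540730 to 3160.125×5546.75 = 17528423.34375; change = -12306.66.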